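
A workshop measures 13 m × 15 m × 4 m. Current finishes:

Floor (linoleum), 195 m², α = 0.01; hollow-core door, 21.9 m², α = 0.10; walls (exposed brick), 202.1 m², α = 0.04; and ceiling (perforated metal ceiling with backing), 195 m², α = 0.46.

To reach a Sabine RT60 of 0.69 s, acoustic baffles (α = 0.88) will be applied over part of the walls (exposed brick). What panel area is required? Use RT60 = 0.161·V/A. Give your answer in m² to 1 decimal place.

A₁ = Σ Sᵢαᵢ = 195×0.01 + 21.9×0.10 + 202.1×0.04 + 195×0.46 = 101.924 sabins.
V = 780 m³. Target absorption A₂ = 0.161 × 780 / 0.69 = 182.000 sabins.
ΔA needed = 182.000 − 101.924 = 80.076 sabins.
Net gain per m²: Δα = 0.88 − 0.04 = 0.84.
Area = ΔA/Δα = 80.076/0.84 = 95.3 m².

95.3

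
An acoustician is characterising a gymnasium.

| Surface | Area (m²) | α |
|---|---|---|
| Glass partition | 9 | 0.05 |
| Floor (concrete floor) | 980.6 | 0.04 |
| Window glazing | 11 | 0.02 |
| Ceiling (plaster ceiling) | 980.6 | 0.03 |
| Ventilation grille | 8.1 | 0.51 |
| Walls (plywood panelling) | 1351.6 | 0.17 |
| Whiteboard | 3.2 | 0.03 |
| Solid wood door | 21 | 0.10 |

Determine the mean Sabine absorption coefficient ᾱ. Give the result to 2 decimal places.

S = Σ Sᵢ = 9 + 980.6 + 11 + 980.6 + 8.1 + 1351.6 + 3.2 + 21 = 3365.1 m².
A = 9×0.05 + 980.6×0.04 + 11×0.02 + 980.6×0.03 + 8.1×0.51 + 1351.6×0.17 + 3.2×0.03 + 21×0.10 = 305.411 sabins.
ᾱ = 305.411 / 3365.1 = 0.09.

0.09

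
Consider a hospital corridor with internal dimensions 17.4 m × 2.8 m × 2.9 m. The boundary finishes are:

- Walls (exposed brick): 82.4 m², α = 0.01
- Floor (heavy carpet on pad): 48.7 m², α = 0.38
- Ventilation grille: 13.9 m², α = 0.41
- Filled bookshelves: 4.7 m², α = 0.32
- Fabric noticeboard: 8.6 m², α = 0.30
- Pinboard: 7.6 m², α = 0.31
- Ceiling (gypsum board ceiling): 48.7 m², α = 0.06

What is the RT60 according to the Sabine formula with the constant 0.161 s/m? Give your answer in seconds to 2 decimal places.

0.66 sec

A = Σ Sᵢαᵢ = 82.4·0.01 + 48.7·0.38 + 13.9·0.41 + 4.7·0.32 + 8.6·0.30 + 7.6·0.31 + 48.7·0.06 = 34.391 sabins.
V = 17.4·2.8·2.9 = 141.288 m³.
T = 0.161 V/A = 0.161·141.288/34.391 = 0.66 s.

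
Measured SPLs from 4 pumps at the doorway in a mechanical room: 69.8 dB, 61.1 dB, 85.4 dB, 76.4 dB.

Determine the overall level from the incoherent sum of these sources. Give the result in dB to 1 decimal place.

86.0 dB

Σ 10^(Lᵢ/10) = 4.012e+08.
L_total = 10·log₁₀(4.012e+08) = 86.0 dB.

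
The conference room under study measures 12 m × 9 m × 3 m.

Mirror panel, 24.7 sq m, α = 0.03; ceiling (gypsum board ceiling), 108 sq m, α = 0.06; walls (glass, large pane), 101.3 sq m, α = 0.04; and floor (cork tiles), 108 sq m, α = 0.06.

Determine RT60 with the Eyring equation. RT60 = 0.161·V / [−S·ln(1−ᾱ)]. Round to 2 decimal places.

Total surface area S = 24.7 + 108 + 101.3 + 108 = 342.0 sq m.
Absorption A = 24.7·0.03 + 108·0.06 + 101.3·0.04 + 108·0.06 = 17.753 sabins.
ᾱ = 17.753 / 342.0 = 0.0519.
−S·ln(1−ᾱ) = −342.0 × ln(1 − 0.0519) = 18.227.
V = 12 × 9 × 3 = 324 m³.
RT60 = 0.161 × 324 / 18.227 = 2.86 s.

2.86 sec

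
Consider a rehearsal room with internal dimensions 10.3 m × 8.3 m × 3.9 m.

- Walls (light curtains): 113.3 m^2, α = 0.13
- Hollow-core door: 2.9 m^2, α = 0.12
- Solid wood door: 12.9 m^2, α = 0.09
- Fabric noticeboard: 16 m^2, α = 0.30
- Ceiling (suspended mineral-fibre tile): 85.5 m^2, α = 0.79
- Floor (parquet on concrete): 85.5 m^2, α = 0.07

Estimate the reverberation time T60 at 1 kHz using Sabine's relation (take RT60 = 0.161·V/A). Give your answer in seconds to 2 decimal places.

0.57 sec

Total absorption A = 113.3·0.13 + 2.9·0.12 + 12.9·0.09 + 16·0.30 + 85.5·0.79 + 85.5·0.07
  = 14.729 + 0.348 + 1.161 + 4.800 + 67.545 + 5.985 = 94.568 m^2 sabins.
V = 10.3·8.3·3.9 = 333.411 m³.
RT60 = 0.161 · V / A = 0.161 × 333.411 / 94.568 = 0.57 s.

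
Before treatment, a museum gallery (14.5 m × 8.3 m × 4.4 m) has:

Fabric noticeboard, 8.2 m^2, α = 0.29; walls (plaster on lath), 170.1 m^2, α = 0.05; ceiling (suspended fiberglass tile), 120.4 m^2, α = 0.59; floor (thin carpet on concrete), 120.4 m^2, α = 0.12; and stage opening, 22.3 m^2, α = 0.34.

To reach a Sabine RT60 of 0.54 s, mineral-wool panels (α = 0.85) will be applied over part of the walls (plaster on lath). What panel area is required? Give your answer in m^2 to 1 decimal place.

67.4

A₁ = Σ Sᵢαᵢ = 8.2*0.29 + 170.1*0.05 + 120.4*0.59 + 120.4*0.12 + 22.3*0.34 = 103.949 sabins.
V = 529.54 m³. Target absorption A₂ = 0.161 × 529.54 / 0.54 = 157.881 sabins.
Absorption to add: 157.881 − 103.949 = 53.932 sabins.
Each m^2 of panel replacing the walls (plaster on lath) adds (0.85 − 0.05) = 0.80 sabins.
Panel area = 53.932 / 0.80 = 67.4 m^2.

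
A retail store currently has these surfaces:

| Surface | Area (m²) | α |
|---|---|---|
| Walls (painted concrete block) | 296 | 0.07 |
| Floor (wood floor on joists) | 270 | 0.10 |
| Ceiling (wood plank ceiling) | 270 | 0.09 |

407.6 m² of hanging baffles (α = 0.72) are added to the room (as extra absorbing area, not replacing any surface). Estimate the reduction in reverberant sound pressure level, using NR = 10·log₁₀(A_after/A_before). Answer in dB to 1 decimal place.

7.1 dB

Summing Sᵢαᵢ: 20.720 + 27.000 + 24.300 → A_before = 72.020 sabins.
Added absorption = 407.6 × 0.72 = 293.472 sabins.
New total A_after = 365.492 sabins.
Reduction = 10 log₁₀(A_after/A_before) = 10 log₁₀(5.0749) = 7.1 dB.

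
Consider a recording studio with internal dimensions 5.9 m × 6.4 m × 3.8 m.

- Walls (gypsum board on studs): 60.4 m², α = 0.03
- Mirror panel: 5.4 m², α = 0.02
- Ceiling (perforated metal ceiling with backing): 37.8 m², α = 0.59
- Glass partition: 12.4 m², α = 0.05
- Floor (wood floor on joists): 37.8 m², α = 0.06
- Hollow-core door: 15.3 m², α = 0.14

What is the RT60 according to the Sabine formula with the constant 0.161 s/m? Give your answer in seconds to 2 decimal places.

0.79 seconds

A = Σ Sᵢαᵢ = 60.4×0.03 + 5.4×0.02 + 37.8×0.59 + 12.4×0.05 + 37.8×0.06 + 15.3×0.14 = 29.252 sabins.
V = 5.9·6.4·3.8 = 143.488 m³.
RT60 = 0.161 · V / A = 0.161 × 143.488 / 29.252 = 0.79 s.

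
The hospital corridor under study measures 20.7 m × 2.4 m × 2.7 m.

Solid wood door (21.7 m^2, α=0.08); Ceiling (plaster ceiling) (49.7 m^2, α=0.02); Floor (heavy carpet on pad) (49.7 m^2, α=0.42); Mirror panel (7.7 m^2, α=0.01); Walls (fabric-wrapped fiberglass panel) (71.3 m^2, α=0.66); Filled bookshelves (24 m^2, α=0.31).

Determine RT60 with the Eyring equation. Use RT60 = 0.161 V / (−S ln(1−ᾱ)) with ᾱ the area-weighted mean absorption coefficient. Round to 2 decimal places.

0.22 s

Total surface area S = 21.7 + 49.7 + 49.7 + 7.7 + 71.3 + 24 = 224.1 m^2.
Absorption A = 21.7×0.08 + 49.7×0.02 + 49.7×0.42 + 7.7×0.01 + 71.3×0.66 + 24×0.31 = 78.179 sabins.
Mean coefficient ᾱ = A/S = 0.3489.
−S·ln(1−ᾱ) = −224.1 × ln(1 − 0.3489) = 96.160.
V = 20.7 × 2.4 × 2.7 = 134.136 m³.
RT60 = 0.161 × 134.136 / 96.160 = 0.22 s.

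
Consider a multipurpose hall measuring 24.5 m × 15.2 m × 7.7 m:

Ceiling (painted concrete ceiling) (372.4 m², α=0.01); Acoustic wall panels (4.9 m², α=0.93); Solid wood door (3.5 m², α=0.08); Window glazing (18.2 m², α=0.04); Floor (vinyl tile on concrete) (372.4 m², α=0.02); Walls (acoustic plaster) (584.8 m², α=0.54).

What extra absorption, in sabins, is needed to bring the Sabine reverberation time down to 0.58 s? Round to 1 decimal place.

A₁ = Σ Sᵢαᵢ = 372.4·0.01 + 4.9·0.93 + 3.5·0.08 + 18.2·0.04 + 372.4·0.02 + 584.8·0.54 = 332.529 sabins.
For T = 0.58 s, need A₂ = 0.161·V/T = 0.161·2867.48/0.58 = 795.973 sabins.
Additional absorption ΔA = 795.973 − 332.529 = 463.4 sabins.

463.4 sabins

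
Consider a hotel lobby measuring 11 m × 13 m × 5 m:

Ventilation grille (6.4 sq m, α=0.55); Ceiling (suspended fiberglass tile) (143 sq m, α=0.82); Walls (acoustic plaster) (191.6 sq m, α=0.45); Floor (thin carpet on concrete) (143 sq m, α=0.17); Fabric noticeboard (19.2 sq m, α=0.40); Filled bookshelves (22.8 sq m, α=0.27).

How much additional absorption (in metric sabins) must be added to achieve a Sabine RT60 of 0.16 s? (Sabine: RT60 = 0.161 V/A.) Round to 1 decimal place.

474.3 sabins

Total absorption A₁ = 6.4*0.55 + 143*0.82 + 191.6*0.45 + 143*0.17 + 19.2*0.40 + 22.8*0.27
  = 3.520 + 117.260 + 86.220 + 24.310 + 7.680 + 6.156 = 245.146 sq m sabins.
V = 715 m³. Required absorption A₂ = 0.161 × 715 / 0.16 = 719.469 sabins.
ΔA = A₂ − A₁ = 719.469 − 245.146 = 474.3 sabins.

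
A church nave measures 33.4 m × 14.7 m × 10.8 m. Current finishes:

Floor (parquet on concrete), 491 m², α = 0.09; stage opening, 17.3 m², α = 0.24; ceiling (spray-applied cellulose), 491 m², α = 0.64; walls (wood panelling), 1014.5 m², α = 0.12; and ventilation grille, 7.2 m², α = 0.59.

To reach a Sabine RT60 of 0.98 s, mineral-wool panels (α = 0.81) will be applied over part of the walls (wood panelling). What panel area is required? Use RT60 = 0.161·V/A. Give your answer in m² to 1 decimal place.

554.4

A₁ = Σ Sᵢαᵢ = 491*0.09 + 17.3*0.24 + 491*0.64 + 1014.5*0.12 + 7.2*0.59 = 488.570 sabins.
V = 5302.584 m³. Target absorption A₂ = 0.161 × 5302.584 / 0.98 = 871.139 sabins.
Absorption to add: 871.139 − 488.570 = 382.569 sabins.
Net gain per m²: Δα = 0.81 − 0.12 = 0.69.
Panel area = 382.569 / 0.69 = 554.4 m².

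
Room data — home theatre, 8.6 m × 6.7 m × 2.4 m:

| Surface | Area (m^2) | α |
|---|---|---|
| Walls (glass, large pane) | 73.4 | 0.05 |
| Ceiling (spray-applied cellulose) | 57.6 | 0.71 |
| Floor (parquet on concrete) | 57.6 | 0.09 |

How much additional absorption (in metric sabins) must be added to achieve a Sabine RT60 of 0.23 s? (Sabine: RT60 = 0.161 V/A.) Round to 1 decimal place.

47.1 sabins

Total absorption A₁ = 73.4·0.05 + 57.6·0.71 + 57.6·0.09
  = 3.670 + 40.896 + 5.184 = 49.750 m^2 sabins.
For T = 0.23 s, need A₂ = 0.161·V/T = 0.161·138.288/0.23 = 96.802 sabins.
Additional absorption ΔA = 96.802 − 49.750 = 47.1 sabins.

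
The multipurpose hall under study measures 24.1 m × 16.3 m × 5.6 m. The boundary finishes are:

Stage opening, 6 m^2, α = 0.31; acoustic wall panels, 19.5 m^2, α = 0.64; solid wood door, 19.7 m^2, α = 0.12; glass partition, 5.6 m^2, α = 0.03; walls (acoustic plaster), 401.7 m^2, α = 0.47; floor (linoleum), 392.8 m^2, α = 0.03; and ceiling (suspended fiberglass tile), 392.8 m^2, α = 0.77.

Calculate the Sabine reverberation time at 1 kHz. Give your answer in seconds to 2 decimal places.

Summing Sᵢαᵢ: 1.860 + 12.480 + 2.364 + 0.168 + 188.799 + 11.784 + 302.456 → A = 519.911 sabins.
Volume V = 24.1 × 16.3 × 5.6 = 2199.848 m³.
RT60 = 0.161 · V / A = 0.161 × 2199.848 / 519.911 = 0.68 s.

0.68 sec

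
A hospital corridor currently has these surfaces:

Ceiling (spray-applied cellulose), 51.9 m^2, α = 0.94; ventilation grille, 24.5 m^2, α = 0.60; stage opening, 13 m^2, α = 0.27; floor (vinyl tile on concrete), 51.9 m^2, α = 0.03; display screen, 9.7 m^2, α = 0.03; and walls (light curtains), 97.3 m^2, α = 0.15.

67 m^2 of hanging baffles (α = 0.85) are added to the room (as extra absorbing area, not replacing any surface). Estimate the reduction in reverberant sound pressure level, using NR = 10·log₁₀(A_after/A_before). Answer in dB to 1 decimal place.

2.3 dB

Equivalent absorption area: A_before = 51.9·0.94 + 24.5·0.60 + 13·0.27 + 51.9·0.03 + 9.7·0.03 + 97.3·0.15 = 83.439 m^2.
Treatment contributes 67·0.85 = 56.950 sabins.
New total A_after = 140.389 sabins.
Reduction = 10 log₁₀(A_after/A_before) = 10 log₁₀(1.6825) = 2.3 dB.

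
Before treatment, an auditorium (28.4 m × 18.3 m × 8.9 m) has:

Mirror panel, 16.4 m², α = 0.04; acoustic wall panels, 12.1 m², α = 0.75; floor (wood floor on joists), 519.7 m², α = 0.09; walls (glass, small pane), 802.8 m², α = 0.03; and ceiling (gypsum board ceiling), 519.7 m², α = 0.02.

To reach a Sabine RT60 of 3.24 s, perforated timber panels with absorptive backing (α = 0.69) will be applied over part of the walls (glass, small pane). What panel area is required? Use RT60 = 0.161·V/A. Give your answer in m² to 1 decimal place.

A₁ = Σ Sᵢαᵢ = 16.4×0.04 + 12.1×0.75 + 519.7×0.09 + 802.8×0.03 + 519.7×0.02 = 90.982 sabins.
V = 4625.508 m³. Target absorption A₂ = 0.161 × 4625.508 / 3.24 = 229.848 sabins.
ΔA needed = 229.848 − 90.982 = 138.866 sabins.
Net gain per m²: Δα = 0.69 − 0.03 = 0.66.
Panel area = 138.866 / 0.66 = 210.4 m².

210.4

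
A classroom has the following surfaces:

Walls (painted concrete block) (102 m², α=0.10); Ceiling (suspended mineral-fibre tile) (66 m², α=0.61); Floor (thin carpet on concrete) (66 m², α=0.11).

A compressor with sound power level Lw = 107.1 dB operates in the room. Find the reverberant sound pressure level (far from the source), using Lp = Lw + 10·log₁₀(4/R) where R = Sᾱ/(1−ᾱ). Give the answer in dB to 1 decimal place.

94.3 dB

A = 57.720 sabins; S = 234.0 m².
ᾱ = 57.720/234.0 = 0.2467; R = Sᾱ/(1−ᾱ) = 57.720/(1−0.2467) = 76.623 m².
Lp = 107.1 + 10·log₁₀(4/76.623) = 107.1 + (-12.82) = 94.3 dB.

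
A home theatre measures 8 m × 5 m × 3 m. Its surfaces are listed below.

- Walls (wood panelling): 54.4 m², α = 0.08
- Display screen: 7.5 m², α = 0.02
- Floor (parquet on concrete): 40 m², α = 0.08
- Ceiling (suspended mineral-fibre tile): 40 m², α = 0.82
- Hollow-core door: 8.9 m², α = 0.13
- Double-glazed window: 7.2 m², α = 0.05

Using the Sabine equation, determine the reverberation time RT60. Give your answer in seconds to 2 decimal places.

0.46 s

Equivalent absorption area: A = 54.4*0.08 + 7.5*0.02 + 40*0.08 + 40*0.82 + 8.9*0.13 + 7.2*0.05 = 42.019 m².
V = 8·5·3 = 120 m³.
T = 0.161 V/A = 0.161·120/42.019 = 0.46 s.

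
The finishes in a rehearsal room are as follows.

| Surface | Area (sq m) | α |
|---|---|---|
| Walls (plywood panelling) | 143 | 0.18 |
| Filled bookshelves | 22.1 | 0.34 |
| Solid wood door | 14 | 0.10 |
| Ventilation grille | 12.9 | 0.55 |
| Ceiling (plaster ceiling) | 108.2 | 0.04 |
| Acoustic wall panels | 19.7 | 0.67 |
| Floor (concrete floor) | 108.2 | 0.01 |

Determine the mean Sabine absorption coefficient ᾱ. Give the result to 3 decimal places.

Total surface area S = 428.1 sq m.
Weighted sum Σ Sα = 60.358.
ᾱ = 60.358 / 428.1 = 0.141.

0.141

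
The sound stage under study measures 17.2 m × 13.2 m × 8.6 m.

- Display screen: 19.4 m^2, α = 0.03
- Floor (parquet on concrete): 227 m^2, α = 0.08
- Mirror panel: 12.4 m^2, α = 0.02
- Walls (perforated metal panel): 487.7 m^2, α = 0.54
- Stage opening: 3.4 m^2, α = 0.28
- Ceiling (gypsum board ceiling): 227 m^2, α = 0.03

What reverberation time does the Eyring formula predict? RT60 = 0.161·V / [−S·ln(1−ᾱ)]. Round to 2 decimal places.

S = Σ Sᵢ = 976.9 m^2.
Absorption A = 19.4×0.03 + 227×0.08 + 12.4×0.02 + 487.7×0.54 + 3.4×0.28 + 227×0.03 = 290.110 sabins.
ᾱ = 290.110 / 976.9 = 0.2970.
Eyring denominator: −S ln(1−ᾱ) = 344.258.
V = 17.2 × 13.2 × 8.6 = 1952.544 m³.
RT60 = 0.161 × 1952.544 / 344.258 = 0.91 s.

0.91 s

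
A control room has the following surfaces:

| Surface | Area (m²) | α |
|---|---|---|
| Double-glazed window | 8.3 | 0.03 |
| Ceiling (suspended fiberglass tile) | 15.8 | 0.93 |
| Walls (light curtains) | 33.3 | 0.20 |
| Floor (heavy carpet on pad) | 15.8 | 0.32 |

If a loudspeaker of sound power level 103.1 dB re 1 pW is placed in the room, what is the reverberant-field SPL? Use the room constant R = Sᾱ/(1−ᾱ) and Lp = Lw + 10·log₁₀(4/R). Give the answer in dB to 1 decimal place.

92.9 dB

A = 26.659 sabins; S = 73.2 m².
ᾱ = 0.3642, so room constant R = A/(1−ᾱ) = 41.930 m².
Lp = Lw + 10 log₁₀(4/R) = 103.1 -10.20 = 92.9 dB.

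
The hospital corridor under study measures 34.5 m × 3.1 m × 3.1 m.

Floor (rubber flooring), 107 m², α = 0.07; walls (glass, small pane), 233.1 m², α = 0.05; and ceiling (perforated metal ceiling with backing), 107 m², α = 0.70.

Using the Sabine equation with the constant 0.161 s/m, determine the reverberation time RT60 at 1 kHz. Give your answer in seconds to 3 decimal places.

0.568 s

Summing Sᵢαᵢ: 7.490 + 11.655 + 74.900 → A = 94.045 sabins.
Volume V = 34.5 × 3.1 × 3.1 = 331.545 m³.
Sabine: RT60 = 0.161 × 331.545 / 94.045 = 0.568 s.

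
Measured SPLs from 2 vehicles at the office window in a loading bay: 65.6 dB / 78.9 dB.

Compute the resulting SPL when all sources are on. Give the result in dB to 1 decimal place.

79.1 dB

Converting to relative power and adding: 10^(65.6/10) + 10^(78.9/10) = 8.126e+07.
Back to dB: 10·log₁₀ Σ = 79.1 dB.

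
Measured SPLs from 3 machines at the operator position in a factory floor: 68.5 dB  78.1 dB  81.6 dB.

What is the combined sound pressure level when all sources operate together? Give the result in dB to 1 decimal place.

83.3 dB

Converting to relative power and adding: 10^(68.5/10) + 10^(78.1/10) + 10^(81.6/10) = 2.162e+08.
L_total = 10·log₁₀(2.162e+08) = 83.3 dB.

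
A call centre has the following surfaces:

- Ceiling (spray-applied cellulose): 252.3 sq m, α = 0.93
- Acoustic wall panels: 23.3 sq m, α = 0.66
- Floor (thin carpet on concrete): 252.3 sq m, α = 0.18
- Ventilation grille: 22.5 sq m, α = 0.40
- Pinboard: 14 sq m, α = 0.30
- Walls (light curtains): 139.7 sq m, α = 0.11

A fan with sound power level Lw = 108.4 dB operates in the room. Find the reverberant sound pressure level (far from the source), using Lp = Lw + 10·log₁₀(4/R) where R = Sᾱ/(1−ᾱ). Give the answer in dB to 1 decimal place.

Σ(Sᵢαᵢ) = 252.3×0.93 + 23.3×0.66 + 252.3×0.18 + 22.5×0.40 + 14×0.30 + 139.7×0.11 = 323.998; total area S = 704.1 sq m.
ᾱ = 323.998/704.1 = 0.4602; R = Sᾱ/(1−ᾱ) = 323.998/(1−0.4602) = 600.219 sq m.
Lp = 108.4 + 10·log₁₀(4/600.219) = 108.4 + (-21.76) = 86.6 dB.

86.6 dB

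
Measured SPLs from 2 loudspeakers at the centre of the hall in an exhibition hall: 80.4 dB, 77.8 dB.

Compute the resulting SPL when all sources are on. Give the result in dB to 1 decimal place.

82.3 dB

Converting to relative power and adding: 10^(80.4/10) + 10^(77.8/10) = 1.699e+08.
L_total = 10·log₁₀(1.699e+08) = 82.3 dB.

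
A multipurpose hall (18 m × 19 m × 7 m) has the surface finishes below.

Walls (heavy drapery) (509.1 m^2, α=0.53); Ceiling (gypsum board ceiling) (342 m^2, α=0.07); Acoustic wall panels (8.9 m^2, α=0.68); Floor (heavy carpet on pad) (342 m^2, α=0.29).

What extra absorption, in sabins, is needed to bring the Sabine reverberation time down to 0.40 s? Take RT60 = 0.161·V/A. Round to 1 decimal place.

564.6 sabins

Total absorption A₁ = 509.1×0.53 + 342×0.07 + 8.9×0.68 + 342×0.29
  = 269.823 + 23.940 + 6.052 + 99.180 = 398.995 m^2 sabins.
Target A₂ = 0.161·2394/0.40 = 963.585 sabins (V = 2394 m³).
ΔA = A₂ − A₁ = 963.585 − 398.995 = 564.6 sabins.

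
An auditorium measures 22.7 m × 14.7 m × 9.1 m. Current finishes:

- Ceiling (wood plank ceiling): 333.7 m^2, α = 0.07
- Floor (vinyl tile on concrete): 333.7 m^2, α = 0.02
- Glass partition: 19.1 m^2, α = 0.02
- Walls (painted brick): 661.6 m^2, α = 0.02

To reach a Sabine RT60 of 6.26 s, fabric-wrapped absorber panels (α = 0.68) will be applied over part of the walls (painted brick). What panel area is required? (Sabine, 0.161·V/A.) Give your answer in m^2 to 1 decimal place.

Total absorption A₁ = 333.7×0.07 + 333.7×0.02 + 19.1×0.02 + 661.6×0.02
  = 23.359 + 6.674 + 0.382 + 13.232 = 43.647 m^2 sabins.
Required A₂ = 0.161·3036.579/6.26 = 78.097 sabins.
Absorption to add: 78.097 − 43.647 = 34.450 sabins.
Each m^2 of panel replacing the walls (painted brick) adds (0.68 − 0.02) = 0.66 sabins.
Panel area = 34.450 / 0.66 = 52.2 m^2.

52.2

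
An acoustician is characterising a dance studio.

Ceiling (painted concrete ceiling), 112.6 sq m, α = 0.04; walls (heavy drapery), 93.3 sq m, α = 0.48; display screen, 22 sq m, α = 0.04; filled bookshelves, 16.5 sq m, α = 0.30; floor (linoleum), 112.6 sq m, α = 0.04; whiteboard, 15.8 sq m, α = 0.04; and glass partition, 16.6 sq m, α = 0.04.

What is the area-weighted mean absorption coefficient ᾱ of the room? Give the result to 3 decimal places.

S = Σ Sᵢ = 112.6 + 93.3 + 22 + 16.5 + 112.6 + 15.8 + 16.6 = 389.4 sq m.
A = 112.6*0.04 + 93.3*0.48 + 22*0.04 + 16.5*0.30 + 112.6*0.04 + 15.8*0.04 + 16.6*0.04 = 60.918 sabins.
ᾱ = A/S = 0.156.

0.156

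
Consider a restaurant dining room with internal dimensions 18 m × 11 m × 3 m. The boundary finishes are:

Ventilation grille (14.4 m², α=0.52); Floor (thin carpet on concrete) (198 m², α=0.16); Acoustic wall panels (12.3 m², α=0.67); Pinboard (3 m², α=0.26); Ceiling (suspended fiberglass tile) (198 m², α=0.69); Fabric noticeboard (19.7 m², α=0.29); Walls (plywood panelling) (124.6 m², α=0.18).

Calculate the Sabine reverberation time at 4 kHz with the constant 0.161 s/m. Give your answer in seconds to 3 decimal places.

A = Σ Sᵢαᵢ = 14.4×0.52 + 198×0.16 + 12.3×0.67 + 3×0.26 + 198×0.69 + 19.7×0.29 + 124.6×0.18 = 212.950 sabins.
V = 18·11·3 = 594 m³.
Sabine: RT60 = 0.161 × 594 / 212.950 = 0.449 s.

0.449 sec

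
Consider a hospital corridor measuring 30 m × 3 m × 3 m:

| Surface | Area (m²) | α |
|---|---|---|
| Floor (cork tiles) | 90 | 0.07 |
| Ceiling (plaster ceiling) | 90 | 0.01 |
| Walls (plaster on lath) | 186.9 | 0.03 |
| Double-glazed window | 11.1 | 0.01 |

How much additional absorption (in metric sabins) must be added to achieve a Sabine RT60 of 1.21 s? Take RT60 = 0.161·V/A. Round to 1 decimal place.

Total absorption A₁ = 90*0.07 + 90*0.01 + 186.9*0.03 + 11.1*0.01
  = 6.300 + 0.900 + 5.607 + 0.111 = 12.918 m² sabins.
Target A₂ = 0.161·270/1.21 = 35.926 sabins (V = 270 m³).
Shortfall: 35.926 − 12.918 = 23.0 sabins.

23.0 sabins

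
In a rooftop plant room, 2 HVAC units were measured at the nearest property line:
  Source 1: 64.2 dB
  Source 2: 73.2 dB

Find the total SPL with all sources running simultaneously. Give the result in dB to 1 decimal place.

73.7 dB

Sum in the linear (power) domain: Σ 10^(Lᵢ/10) = 10^(64.2/10) + 10^(73.2/10) = 2.352e+07.
Combined level = 10 log₁₀(2.352e+07) = 73.7 dB.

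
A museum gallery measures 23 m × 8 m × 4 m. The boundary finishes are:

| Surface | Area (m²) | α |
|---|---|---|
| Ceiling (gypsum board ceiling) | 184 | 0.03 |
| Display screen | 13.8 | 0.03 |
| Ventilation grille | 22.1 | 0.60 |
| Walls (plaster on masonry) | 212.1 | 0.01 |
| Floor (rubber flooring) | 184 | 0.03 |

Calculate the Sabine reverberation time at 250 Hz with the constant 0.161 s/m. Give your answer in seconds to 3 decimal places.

4.416 s

Equivalent absorption area: A = 184*0.03 + 13.8*0.03 + 22.1*0.60 + 212.1*0.01 + 184*0.03 = 26.835 m².
V = 23·8·4 = 736 m³.
Sabine: RT60 = 0.161 × 736 / 26.835 = 4.416 s.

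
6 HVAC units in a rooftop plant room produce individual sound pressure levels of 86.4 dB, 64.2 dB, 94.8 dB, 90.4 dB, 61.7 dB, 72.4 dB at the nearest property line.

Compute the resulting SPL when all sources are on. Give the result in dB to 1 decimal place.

96.6 dB

Σ 10^(Lᵢ/10) = 4.574e+09.
L_total = 10·log₁₀(4.574e+09) = 96.6 dB.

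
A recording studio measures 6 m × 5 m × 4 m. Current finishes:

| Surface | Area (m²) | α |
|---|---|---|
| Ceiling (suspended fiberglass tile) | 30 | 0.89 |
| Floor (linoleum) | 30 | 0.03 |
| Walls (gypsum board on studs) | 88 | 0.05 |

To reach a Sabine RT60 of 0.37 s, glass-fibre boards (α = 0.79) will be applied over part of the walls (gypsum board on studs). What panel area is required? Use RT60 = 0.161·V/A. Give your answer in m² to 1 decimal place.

Summing Sᵢαᵢ: 26.700 + 0.900 + 4.400 → A₁ = 32.000 sabins.
V = 120 m³. Target absorption A₂ = 0.161 × 120 / 0.37 = 52.216 sabins.
Absorption to add: 52.216 − 32.000 = 20.216 sabins.
Net gain per m²: Δα = 0.79 − 0.05 = 0.74.
Area = ΔA/Δα = 20.216/0.74 = 27.3 m².

27.3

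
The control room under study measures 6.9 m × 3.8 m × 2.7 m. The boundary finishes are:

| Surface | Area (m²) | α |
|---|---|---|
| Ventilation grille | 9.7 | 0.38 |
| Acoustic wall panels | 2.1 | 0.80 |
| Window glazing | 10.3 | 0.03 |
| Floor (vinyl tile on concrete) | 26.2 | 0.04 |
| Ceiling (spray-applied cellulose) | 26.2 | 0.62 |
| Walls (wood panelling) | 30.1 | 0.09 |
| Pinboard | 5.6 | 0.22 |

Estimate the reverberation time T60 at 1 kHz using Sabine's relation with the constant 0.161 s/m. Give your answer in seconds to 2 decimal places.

0.42 sec

Equivalent absorption area: A = 9.7*0.38 + 2.1*0.80 + 10.3*0.03 + 26.2*0.04 + 26.2*0.62 + 30.1*0.09 + 5.6*0.22 = 26.908 m².
Room volume: 70.794 m³.
T = 0.161 V/A = 0.161·70.794/26.908 = 0.42 s.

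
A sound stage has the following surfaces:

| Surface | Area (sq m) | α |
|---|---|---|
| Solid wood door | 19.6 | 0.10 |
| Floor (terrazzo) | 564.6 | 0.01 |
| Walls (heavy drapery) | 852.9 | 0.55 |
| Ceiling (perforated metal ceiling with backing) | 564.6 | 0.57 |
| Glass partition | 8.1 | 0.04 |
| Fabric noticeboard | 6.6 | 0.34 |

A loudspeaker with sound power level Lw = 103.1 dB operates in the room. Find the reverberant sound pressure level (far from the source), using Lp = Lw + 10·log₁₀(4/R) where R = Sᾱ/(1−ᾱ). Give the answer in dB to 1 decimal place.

77.9 dB

A = 801.091 sabins; S = 2016.4 sq m.
ᾱ = 0.3973, so room constant R = A/(1−ᾱ) = 1329.170 sq m.
Lp = Lw + 10 log₁₀(4/R) = 103.1 -25.22 = 77.9 dB.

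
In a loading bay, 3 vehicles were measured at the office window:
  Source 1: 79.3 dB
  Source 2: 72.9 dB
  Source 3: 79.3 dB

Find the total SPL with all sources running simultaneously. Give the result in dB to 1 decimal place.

82.8 dB

Converting to relative power and adding: 10^(79.3/10) + 10^(72.9/10) + 10^(79.3/10) = 1.897e+08.
Combined level = 10 log₁₀(1.897e+08) = 82.8 dB.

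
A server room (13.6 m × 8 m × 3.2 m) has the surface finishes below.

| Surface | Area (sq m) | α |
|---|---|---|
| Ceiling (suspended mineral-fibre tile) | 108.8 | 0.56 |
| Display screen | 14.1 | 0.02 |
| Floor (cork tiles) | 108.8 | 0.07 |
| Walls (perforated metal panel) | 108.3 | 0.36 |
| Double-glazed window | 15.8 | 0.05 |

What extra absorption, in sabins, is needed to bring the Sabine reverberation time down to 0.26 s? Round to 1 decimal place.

A₁ = Σ Sᵢαᵢ = 108.8·0.56 + 14.1·0.02 + 108.8·0.07 + 108.3·0.36 + 15.8·0.05 = 108.604 sabins.
V = 348.16 m³. Required absorption A₂ = 0.161 × 348.16 / 0.26 = 215.591 sabins.
Shortfall: 215.591 − 108.604 = 107.0 sabins.

107.0 sabins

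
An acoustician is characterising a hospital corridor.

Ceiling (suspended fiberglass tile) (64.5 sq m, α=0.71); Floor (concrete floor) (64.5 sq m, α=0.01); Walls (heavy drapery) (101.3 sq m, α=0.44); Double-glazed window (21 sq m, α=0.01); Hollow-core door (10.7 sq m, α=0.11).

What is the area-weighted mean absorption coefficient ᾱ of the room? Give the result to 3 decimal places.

0.353

S = Σ Sᵢ = 64.5 + 64.5 + 101.3 + 21 + 10.7 = 262.0 sq m.
Weighted sum Σ Sα = 92.399.
ᾱ = 92.399 / 262.0 = 0.353.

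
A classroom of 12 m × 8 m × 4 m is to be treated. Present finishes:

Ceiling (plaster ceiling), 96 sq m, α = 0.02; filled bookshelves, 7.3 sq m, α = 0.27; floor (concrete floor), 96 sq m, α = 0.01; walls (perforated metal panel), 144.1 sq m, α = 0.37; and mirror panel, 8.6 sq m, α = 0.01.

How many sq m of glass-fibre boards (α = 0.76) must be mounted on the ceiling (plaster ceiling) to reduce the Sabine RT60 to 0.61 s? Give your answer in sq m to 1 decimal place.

58.2

Summing Sᵢαᵢ: 1.920 + 1.971 + 0.960 + 53.317 + 0.086 → A₁ = 58.254 sabins.
V = 384 m³. Target absorption A₂ = 0.161 × 384 / 0.61 = 101.351 sabins.
Absorption to add: 101.351 − 58.254 = 43.097 sabins.
Each sq m of panel replacing the ceiling (plaster ceiling) adds (0.76 − 0.02) = 0.74 sabins.
Area = ΔA/Δα = 43.097/0.74 = 58.2 sq m.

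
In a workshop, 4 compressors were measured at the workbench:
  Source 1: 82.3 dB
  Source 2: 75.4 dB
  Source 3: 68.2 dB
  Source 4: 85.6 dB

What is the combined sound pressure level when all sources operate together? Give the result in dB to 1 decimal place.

Sum in the linear (power) domain: Σ 10^(Lᵢ/10) = 10^(82.3/10) + 10^(75.4/10) + 10^(68.2/10) + 10^(85.6/10) = 5.742e+08.
L_total = 10·log₁₀(5.742e+08) = 87.6 dB.

87.6 dB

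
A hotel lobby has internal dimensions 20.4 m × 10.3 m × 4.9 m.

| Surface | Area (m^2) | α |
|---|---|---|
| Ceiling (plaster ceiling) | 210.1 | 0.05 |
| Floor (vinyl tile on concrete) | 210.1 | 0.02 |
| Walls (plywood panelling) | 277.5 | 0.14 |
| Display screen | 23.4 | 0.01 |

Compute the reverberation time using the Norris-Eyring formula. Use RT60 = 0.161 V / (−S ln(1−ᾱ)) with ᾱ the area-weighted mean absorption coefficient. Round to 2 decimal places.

S = Σ Sᵢ = 721.1 m^2.
Absorption A = 210.1×0.05 + 210.1×0.02 + 277.5×0.14 + 23.4×0.01 = 53.791 sabins.
ᾱ = 53.791 / 721.1 = 0.0746.
−S·ln(1−ᾱ) = −721.1 × ln(1 − 0.0746) = 55.906.
V = 20.4 × 10.3 × 4.9 = 1029.588 m³.
RT60 = 0.161 × 1029.588 / 55.906 = 2.97 s.

2.97 sec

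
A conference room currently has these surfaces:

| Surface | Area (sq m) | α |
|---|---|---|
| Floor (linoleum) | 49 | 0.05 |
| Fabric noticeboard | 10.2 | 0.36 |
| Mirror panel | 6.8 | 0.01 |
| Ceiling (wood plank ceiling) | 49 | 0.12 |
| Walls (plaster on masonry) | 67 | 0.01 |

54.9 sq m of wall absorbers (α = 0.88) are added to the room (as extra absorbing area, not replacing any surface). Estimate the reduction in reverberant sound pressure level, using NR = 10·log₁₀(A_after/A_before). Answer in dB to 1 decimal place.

Equivalent absorption area: A_before = 49×0.05 + 10.2×0.36 + 6.8×0.01 + 49×0.12 + 67×0.01 = 12.740 sq m.
Treatment contributes 54.9·0.88 = 48.312 sabins.
A_after = 12.740 + 48.312 = 61.052 sabins.
Reduction = 10 log₁₀(A_after/A_before) = 10 log₁₀(4.7922) = 6.8 dB.

6.8 dB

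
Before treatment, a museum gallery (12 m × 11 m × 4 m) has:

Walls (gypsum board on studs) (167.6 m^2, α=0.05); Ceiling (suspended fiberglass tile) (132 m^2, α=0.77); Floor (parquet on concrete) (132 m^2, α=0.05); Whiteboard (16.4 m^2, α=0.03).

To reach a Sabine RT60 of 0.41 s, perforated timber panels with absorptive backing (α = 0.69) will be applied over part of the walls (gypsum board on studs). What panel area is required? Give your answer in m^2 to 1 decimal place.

141.0

A₁ = Σ Sᵢαᵢ = 167.6·0.05 + 132·0.77 + 132·0.05 + 16.4·0.03 = 117.112 sabins.
V = 528 m³. Target absorption A₂ = 0.161 × 528 / 0.41 = 207.337 sabins.
ΔA needed = 207.337 − 117.112 = 90.225 sabins.
Each m^2 of panel replacing the walls (gypsum board on studs) adds (0.69 − 0.05) = 0.64 sabins.
Panel area = 90.225 / 0.64 = 141.0 m^2.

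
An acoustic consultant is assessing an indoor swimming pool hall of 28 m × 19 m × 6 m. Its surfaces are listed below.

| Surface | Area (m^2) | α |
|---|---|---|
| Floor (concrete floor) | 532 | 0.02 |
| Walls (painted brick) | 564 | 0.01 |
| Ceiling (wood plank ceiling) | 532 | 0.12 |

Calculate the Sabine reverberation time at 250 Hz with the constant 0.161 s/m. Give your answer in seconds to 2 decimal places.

Equivalent absorption area: A = 532*0.02 + 564*0.01 + 532*0.12 = 80.120 m^2.
V = 28·19·6 = 3192 m³.
T = 0.161 V/A = 0.161·3192/80.120 = 6.41 s.

6.41 s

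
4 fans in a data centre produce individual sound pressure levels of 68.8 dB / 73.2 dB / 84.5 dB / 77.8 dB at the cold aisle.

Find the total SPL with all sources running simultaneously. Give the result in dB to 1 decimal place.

Σ 10^(Lᵢ/10) = 3.706e+08.
L_total = 10·log₁₀(3.706e+08) = 85.7 dB.

85.7 dB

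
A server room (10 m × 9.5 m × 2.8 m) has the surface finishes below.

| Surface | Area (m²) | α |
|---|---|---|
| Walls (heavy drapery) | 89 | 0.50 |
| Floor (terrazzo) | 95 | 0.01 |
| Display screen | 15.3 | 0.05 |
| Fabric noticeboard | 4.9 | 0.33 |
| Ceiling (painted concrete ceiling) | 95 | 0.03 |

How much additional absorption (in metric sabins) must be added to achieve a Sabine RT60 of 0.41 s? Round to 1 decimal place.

53.8 sabins

Summing Sᵢαᵢ: 44.500 + 0.950 + 0.765 + 1.617 + 2.850 → A₁ = 50.682 sabins.
For T = 0.41 s, need A₂ = 0.161·V/T = 0.161·266/0.41 = 104.454 sabins.
ΔA = A₂ − A₁ = 104.454 − 50.682 = 53.8 sabins.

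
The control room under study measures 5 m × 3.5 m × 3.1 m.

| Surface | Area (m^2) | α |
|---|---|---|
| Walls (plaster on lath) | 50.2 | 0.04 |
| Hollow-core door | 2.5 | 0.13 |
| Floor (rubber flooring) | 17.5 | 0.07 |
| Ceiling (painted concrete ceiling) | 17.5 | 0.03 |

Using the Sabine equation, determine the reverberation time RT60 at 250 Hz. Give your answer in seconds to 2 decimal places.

2.14 seconds

Total absorption A = 50.2*0.04 + 2.5*0.13 + 17.5*0.07 + 17.5*0.03
  = 2.008 + 0.325 + 1.225 + 0.525 = 4.083 m^2 sabins.
V = 5·3.5·3.1 = 54.25 m³.
T = 0.161 V/A = 0.161·54.25/4.083 = 2.14 s.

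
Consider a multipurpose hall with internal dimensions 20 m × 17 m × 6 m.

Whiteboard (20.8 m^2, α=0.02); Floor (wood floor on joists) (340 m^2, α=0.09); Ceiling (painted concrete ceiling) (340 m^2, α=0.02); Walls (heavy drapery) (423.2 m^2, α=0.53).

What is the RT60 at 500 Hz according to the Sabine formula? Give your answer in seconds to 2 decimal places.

1.25 s

Summing Sᵢαᵢ: 0.416 + 30.600 + 6.800 + 224.296 → A = 262.112 sabins.
Volume V = 20 × 17 × 6 = 2040 m³.
T = 0.161 V/A = 0.161·2040/262.112 = 1.25 s.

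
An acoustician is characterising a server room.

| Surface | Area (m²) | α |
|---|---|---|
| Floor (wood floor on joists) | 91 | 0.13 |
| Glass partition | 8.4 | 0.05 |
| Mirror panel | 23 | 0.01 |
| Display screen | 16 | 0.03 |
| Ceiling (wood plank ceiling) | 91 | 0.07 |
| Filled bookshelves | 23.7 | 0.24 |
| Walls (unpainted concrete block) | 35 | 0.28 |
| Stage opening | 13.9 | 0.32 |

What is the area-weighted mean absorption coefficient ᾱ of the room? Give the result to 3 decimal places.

S = Σ Sᵢ = 91 + 8.4 + 23 + 16 + 91 + 23.7 + 35 + 13.9 = 302.0 m².
Weighted sum Σ Sα = 39.266.
ᾱ = 39.266 / 302.0 = 0.130.

0.130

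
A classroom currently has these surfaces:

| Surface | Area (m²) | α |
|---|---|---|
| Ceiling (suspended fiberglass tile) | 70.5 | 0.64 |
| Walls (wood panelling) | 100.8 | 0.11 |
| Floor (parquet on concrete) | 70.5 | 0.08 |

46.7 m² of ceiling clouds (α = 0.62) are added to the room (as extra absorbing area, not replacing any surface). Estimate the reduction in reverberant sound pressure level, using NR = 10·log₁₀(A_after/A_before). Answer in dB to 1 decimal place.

Equivalent absorption area: A_before = 70.5*0.64 + 100.8*0.11 + 70.5*0.08 = 61.848 m².
Added absorption = 46.7 × 0.62 = 28.954 sabins.
A_after = 61.848 + 28.954 = 90.802 sabins.
Reduction = 10 log₁₀(A_after/A_before) = 10 log₁₀(1.4681) = 1.7 dB.

1.7 dB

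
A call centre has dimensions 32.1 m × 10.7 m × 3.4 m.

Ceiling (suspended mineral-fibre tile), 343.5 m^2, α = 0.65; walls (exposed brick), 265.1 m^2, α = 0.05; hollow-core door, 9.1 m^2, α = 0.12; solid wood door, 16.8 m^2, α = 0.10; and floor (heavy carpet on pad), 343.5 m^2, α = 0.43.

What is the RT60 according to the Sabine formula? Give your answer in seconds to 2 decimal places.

Equivalent absorption area: A = 343.5*0.65 + 265.1*0.05 + 9.1*0.12 + 16.8*0.10 + 343.5*0.43 = 387.007 m^2.
Room volume: 1167.798 m³.
RT60 = 0.161 · V / A = 0.161 × 1167.798 / 387.007 = 0.49 s.

0.49 sec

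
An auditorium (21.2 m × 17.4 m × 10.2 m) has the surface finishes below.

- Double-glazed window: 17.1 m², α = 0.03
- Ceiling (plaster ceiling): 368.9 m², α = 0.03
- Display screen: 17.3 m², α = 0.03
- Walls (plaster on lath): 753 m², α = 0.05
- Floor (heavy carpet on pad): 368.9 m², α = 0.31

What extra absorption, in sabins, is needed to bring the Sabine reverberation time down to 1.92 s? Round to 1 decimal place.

Summing Sᵢαᵢ: 0.513 + 11.067 + 0.519 + 37.650 + 114.359 → A₁ = 164.108 sabins.
V = 3762.576 m³. Required absorption A₂ = 0.161 × 3762.576 / 1.92 = 315.508 sabins.
Additional absorption ΔA = 315.508 − 164.108 = 151.4 sabins.

151.4 sabins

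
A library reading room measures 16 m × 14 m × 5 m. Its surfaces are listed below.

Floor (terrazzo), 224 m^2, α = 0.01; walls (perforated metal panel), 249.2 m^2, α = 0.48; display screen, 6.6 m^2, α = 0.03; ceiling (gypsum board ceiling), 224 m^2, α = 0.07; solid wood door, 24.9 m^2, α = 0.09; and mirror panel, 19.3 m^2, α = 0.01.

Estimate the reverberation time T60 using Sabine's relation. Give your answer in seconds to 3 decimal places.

Summing Sᵢαᵢ: 2.240 + 119.616 + 0.198 + 15.680 + 2.241 + 0.193 → A = 140.168 sabins.
Volume V = 16 × 14 × 5 = 1120 m³.
T = 0.161 V/A = 0.161·1120/140.168 = 1.286 s.

1.286 s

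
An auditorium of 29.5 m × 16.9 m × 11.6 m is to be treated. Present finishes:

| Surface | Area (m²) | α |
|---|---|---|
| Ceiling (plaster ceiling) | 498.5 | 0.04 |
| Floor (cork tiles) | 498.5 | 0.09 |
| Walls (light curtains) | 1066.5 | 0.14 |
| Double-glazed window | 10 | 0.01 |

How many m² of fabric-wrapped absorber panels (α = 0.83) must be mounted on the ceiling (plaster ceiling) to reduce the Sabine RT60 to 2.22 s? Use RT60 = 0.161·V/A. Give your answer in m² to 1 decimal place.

259.7

Total absorption A₁ = 498.5×0.04 + 498.5×0.09 + 1066.5×0.14 + 10×0.01
  = 19.940 + 44.865 + 149.310 + 0.100 = 214.215 m² sabins.
Required A₂ = 0.161·5783.18/2.22 = 419.411 sabins.
Absorption to add: 419.411 − 214.215 = 205.196 sabins.
Each m² of panel replacing the ceiling (plaster ceiling) adds (0.83 − 0.04) = 0.79 sabins.
Panel area = 205.196 / 0.79 = 259.7 m².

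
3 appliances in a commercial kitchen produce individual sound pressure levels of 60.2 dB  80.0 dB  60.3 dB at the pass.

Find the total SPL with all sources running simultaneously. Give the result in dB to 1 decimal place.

Sum in the linear (power) domain: Σ 10^(Lᵢ/10) = 10^(60.2/10) + 10^(80.0/10) + 10^(60.3/10) = 1.021e+08.
L_total = 10·log₁₀(1.021e+08) = 80.1 dB.

80.1 dB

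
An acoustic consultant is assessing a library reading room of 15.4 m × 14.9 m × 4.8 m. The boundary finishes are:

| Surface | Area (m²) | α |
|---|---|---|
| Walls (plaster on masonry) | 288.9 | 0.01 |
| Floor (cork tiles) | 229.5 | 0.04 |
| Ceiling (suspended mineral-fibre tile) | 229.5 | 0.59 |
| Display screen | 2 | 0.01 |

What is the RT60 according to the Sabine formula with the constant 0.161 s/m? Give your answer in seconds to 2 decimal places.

Total absorption A = 288.9×0.01 + 229.5×0.04 + 229.5×0.59 + 2×0.01
  = 2.889 + 9.180 + 135.405 + 0.020 = 147.494 m² sabins.
V = 15.4·14.9·4.8 = 1101.408 m³.
T = 0.161 V/A = 0.161·1101.408/147.494 = 1.20 s.

1.20 seconds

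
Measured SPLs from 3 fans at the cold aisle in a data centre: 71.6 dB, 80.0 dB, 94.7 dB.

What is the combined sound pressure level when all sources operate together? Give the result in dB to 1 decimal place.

94.9 dB

Sum in the linear (power) domain: Σ 10^(Lᵢ/10) = 10^(71.6/10) + 10^(80.0/10) + 10^(94.7/10) = 3.066e+09.
L_total = 10·log₁₀(3.066e+09) = 94.9 dB.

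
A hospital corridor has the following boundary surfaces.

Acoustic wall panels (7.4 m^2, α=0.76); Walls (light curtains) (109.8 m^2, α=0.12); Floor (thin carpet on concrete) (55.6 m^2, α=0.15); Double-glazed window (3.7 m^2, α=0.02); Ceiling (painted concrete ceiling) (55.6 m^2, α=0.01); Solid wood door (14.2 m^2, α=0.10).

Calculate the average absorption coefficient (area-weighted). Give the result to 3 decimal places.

0.119

Total surface area S = 246.3 m^2.
Σ(Sᵢαᵢ) = 7.4×0.76 + 109.8×0.12 + 55.6×0.15 + 3.7×0.02 + 55.6×0.01 + 14.2×0.10 = 29.190.
ᾱ = A/S = 0.119.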